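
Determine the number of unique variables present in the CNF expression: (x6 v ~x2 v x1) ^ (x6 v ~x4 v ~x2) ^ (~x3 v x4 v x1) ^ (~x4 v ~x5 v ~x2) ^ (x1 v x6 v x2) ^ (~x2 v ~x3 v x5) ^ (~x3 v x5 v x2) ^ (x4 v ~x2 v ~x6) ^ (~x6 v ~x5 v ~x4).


Identify each distinct variable in the formula.
Variables found: x1, x2, x3, x4, x5, x6.
Total distinct variables = 6.

6


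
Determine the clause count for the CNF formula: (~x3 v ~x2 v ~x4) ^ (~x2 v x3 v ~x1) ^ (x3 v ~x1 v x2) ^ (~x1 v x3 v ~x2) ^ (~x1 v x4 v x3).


Each group enclosed in parentheses joined by ^ is one clause.
Counting the conjuncts: 5 clauses.

5


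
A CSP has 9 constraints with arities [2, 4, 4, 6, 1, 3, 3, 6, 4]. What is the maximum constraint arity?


The arities are: 2, 4, 4, 6, 1, 3, 3, 6, 4.
Scan for the maximum value.
Maximum arity = 6.

6


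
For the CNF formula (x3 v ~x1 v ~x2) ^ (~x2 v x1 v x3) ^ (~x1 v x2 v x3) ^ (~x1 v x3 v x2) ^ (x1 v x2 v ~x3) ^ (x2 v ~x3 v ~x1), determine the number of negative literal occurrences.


Scan each clause for negated literals.
Clause 1: 2 negative; Clause 2: 1 negative; Clause 3: 1 negative; Clause 4: 1 negative; Clause 5: 1 negative; Clause 6: 2 negative.
Total negative literal occurrences = 8.

8


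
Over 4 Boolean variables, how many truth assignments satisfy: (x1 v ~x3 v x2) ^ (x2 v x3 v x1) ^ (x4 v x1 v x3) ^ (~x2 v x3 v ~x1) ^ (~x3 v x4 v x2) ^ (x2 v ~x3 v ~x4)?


Enumerate all 16 truth assignments over 4 variables.
Test each against every clause.
Satisfying assignments found: 7.

7


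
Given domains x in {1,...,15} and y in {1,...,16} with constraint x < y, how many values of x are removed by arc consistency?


For the constraint x < y, x needs a supporting value in y's domain.
x can be at most 15 (one less than y's maximum).
Valid x values from domain: 15 out of 15.
Pruned = 15 - 15 = 0.

0


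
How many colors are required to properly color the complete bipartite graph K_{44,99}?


K_{44,99} is bipartite by definition: the two parts are independent sets, with every edge crossing between them.
Color all vertices in one part with color 1 and all vertices in the other part with color 2.
Since the graph has at least one edge, one color does not suffice.
Chromatic number = 2.

2


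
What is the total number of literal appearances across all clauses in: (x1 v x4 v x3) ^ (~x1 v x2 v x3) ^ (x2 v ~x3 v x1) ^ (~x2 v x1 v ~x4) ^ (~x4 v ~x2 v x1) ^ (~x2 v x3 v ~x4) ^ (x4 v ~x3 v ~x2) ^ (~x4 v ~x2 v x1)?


Clause lengths: 3, 3, 3, 3, 3, 3, 3, 3.
Sum = 3 + 3 + 3 + 3 + 3 + 3 + 3 + 3 = 24.

24


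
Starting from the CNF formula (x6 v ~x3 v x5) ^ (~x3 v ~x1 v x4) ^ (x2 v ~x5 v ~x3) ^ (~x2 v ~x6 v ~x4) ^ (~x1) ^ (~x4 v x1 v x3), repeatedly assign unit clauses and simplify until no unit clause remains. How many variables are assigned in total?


Unit propagation repeatedly assigns the literal in any unit clause, then simplifies.
Assignments in order: x1 = F.
No further unit clauses remain.
Total variables assigned = 1.

1


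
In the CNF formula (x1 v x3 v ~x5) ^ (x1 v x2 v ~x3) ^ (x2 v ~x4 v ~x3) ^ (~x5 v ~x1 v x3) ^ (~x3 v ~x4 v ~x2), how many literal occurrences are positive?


Scan each clause for unnegated literals.
Clause 1: 2 positive; Clause 2: 2 positive; Clause 3: 1 positive; Clause 4: 1 positive; Clause 5: 0 positive.
Total positive literal occurrences = 6.

6


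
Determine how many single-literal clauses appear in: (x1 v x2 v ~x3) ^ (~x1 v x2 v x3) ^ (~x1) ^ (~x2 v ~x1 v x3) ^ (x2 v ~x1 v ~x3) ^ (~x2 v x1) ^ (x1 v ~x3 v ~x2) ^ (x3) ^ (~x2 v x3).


A unit clause contains exactly one literal.
Unit clauses found: (~x1), (x3).
Count = 2.

2


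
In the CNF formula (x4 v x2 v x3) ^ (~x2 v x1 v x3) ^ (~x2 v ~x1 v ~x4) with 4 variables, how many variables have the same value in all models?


Find all satisfying assignments: 10 model(s).
Check which variables have the same value in every model.
No variable is fixed across all models.
Backbone size = 0.

0


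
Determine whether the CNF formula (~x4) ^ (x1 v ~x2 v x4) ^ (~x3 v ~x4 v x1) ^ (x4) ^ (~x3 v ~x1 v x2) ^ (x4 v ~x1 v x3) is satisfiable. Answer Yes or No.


Check all 16 possible truth assignments.
Number of satisfying assignments found: 0.
The formula is unsatisfiable.

No


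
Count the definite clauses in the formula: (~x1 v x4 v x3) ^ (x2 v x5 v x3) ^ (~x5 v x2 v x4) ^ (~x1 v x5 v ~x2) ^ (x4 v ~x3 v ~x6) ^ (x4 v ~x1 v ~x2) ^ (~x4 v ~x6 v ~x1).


A definite clause has exactly one positive literal.
Clause 1: 2 positive -> not definite
Clause 2: 3 positive -> not definite
Clause 3: 2 positive -> not definite
Clause 4: 1 positive -> definite
Clause 5: 1 positive -> definite
Clause 6: 1 positive -> definite
Clause 7: 0 positive -> not definite
Definite clause count = 3.

3


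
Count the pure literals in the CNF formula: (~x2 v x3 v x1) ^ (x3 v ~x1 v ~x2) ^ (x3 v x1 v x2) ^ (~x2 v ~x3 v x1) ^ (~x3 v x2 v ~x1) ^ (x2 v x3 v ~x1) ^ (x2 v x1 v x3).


A pure literal appears in only one polarity across all clauses.
No pure literals found.
Count = 0.

0


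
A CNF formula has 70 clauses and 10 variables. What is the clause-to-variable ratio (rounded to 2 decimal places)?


Clause-to-variable ratio = clauses / variables.
70 / 10 = 7.0.

7.0


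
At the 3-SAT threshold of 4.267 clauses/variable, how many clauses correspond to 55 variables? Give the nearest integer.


The 3-SAT phase transition occurs at approximately 4.267 clauses per variable.
m = 4.267 * 55 = 234.685.
Rounded to nearest integer: 235.

235


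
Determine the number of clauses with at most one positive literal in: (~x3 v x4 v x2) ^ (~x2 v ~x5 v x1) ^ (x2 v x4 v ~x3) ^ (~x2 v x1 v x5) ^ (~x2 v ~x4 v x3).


A Horn clause has at most one positive literal.
Clause 1: 2 positive lit(s) -> not Horn
Clause 2: 1 positive lit(s) -> Horn
Clause 3: 2 positive lit(s) -> not Horn
Clause 4: 2 positive lit(s) -> not Horn
Clause 5: 1 positive lit(s) -> Horn
Total Horn clauses = 2.

2


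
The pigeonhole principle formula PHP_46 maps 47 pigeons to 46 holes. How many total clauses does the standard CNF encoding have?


The PHP encoding has two parts:
1) At-least-one-hole clauses: 47 (one per pigeon, each with 46 literals).
2) At-most-one-pigeon-per-hole clauses: 46 holes * C(47,2) = 46 * 1081 = 49726.
Total clauses = 47 + 49726 = 49773.

49773


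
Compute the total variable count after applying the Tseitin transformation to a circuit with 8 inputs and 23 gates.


The Tseitin transformation introduces one auxiliary variable per gate.
Total variables = inputs + gates = 8 + 23 = 31.

31


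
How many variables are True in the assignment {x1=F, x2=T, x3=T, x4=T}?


The weight is the number of variables assigned True.
True variables: x2, x3, x4.
Weight = 3.

3


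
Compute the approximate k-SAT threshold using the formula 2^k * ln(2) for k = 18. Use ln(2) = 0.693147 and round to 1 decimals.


Using the asymptotic formula: threshold ~ 2^k * ln(2).
2^18 = 262144.
262144 * 0.693147 = 181704.3.

181704.3


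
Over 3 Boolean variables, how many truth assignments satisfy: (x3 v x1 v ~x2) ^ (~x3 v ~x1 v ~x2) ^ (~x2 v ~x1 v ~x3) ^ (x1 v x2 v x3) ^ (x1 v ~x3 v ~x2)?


Enumerate all 8 truth assignments over 3 variables.
Test each against every clause.
Satisfying assignments found: 4.

4


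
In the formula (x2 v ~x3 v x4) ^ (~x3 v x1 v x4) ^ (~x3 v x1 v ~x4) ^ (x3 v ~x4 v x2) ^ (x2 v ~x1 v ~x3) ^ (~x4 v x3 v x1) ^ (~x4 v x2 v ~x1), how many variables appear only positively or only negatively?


A pure literal appears in only one polarity across all clauses.
Pure literals: x2 (positive only).
Count = 1.

1


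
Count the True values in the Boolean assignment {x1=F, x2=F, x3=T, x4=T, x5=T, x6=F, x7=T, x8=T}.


The weight is the number of variables assigned True.
True variables: x3, x4, x5, x7, x8.
Weight = 5.

5


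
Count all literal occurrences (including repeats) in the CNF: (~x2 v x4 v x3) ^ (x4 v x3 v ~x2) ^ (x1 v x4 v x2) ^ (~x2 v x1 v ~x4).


Clause lengths: 3, 3, 3, 3.
Sum = 3 + 3 + 3 + 3 = 12.

12


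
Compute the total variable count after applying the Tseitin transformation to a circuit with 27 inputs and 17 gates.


The Tseitin transformation introduces one auxiliary variable per gate.
Total variables = inputs + gates = 27 + 17 = 44.

44


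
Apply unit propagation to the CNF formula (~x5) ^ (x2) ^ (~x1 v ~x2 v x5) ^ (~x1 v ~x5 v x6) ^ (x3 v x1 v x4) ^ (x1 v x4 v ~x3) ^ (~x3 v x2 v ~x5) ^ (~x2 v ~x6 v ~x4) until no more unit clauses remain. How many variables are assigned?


Unit propagation repeatedly assigns the literal in any unit clause, then simplifies.
Assignments in order: x5 = F, x2 = T, x1 = F.
No further unit clauses remain.
Total variables assigned = 3.

3


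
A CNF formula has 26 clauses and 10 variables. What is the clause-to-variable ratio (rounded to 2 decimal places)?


Clause-to-variable ratio = clauses / variables.
26 / 10 = 2.6.

2.6


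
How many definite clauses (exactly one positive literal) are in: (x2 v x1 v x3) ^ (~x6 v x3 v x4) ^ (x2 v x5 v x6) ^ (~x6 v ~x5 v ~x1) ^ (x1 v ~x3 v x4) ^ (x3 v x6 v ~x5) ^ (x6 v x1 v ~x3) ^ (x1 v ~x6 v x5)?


A definite clause has exactly one positive literal.
Clause 1: 3 positive -> not definite
Clause 2: 2 positive -> not definite
Clause 3: 3 positive -> not definite
Clause 4: 0 positive -> not definite
Clause 5: 2 positive -> not definite
Clause 6: 2 positive -> not definite
Clause 7: 2 positive -> not definite
Clause 8: 2 positive -> not definite
Definite clause count = 0.

0


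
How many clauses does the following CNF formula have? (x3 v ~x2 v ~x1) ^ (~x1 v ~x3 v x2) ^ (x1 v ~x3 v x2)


Each group enclosed in parentheses joined by ^ is one clause.
Counting the conjuncts: 3 clauses.

3


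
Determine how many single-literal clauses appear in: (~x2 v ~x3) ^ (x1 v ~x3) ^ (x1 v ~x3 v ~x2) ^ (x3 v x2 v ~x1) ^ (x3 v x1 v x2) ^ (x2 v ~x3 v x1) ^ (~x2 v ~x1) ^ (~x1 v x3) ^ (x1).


A unit clause contains exactly one literal.
Unit clauses found: (x1).
Count = 1.

1


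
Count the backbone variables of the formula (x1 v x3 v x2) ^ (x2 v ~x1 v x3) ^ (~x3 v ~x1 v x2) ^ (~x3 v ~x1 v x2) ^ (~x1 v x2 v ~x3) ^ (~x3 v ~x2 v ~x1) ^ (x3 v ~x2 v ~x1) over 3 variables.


Find all satisfying assignments: 3 model(s).
Check which variables have the same value in every model.
Fixed variables: x1=F.
Backbone size = 1.

1


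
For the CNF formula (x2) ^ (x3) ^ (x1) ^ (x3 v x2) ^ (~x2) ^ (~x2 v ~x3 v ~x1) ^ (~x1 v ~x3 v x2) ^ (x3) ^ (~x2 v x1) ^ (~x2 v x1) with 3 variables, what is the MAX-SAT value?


Enumerate all 8 truth assignments.
For each, count how many of the 10 clauses are satisfied.
The formula is not fully satisfiable, so the maximum is below 10.
Maximum simultaneously satisfiable clauses = 8.

8


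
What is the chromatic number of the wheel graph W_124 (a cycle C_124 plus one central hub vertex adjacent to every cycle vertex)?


W_124 consists of the cycle C_124 together with a hub vertex adjacent to every cycle vertex.
The cycle C_124 needs 2 colors (even cycle -> 2).
The hub is adjacent to every cycle vertex, so it must receive a new color distinct from all of them.
Chromatic number = 2 + 1 = 3.

3


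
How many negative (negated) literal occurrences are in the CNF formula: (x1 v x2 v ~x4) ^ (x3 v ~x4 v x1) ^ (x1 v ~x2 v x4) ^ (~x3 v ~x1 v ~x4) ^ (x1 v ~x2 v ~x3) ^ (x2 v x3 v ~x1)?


Scan each clause for negated literals.
Clause 1: 1 negative; Clause 2: 1 negative; Clause 3: 1 negative; Clause 4: 3 negative; Clause 5: 2 negative; Clause 6: 1 negative.
Total negative literal occurrences = 9.

9


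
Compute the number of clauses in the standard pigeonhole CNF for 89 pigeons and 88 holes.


The PHP encoding has two parts:
1) At-least-one-hole clauses: 89 (one per pigeon, each with 88 literals).
2) At-most-one-pigeon-per-hole clauses: 88 holes * C(89,2) = 88 * 3916 = 344608.
Total clauses = 89 + 344608 = 344697.

344697


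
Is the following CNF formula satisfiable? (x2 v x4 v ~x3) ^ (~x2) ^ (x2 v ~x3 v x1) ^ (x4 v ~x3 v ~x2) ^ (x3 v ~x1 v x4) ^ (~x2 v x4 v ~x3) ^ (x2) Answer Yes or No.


Check all 16 possible truth assignments.
Number of satisfying assignments found: 0.
The formula is unsatisfiable.

No


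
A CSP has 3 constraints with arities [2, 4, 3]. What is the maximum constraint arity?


The arities are: 2, 4, 3.
Scan for the maximum value.
Maximum arity = 4.

4


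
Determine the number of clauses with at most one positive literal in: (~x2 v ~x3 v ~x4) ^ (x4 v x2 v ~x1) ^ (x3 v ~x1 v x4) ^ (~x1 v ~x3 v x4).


A Horn clause has at most one positive literal.
Clause 1: 0 positive lit(s) -> Horn
Clause 2: 2 positive lit(s) -> not Horn
Clause 3: 2 positive lit(s) -> not Horn
Clause 4: 1 positive lit(s) -> Horn
Total Horn clauses = 2.

2


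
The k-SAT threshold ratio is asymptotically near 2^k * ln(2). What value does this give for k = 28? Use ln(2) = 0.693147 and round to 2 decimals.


Using the asymptotic formula: threshold ~ 2^k * ln(2).
2^28 = 268435456.
268435456 * 0.693147 = 186065231.02.

186065231.02


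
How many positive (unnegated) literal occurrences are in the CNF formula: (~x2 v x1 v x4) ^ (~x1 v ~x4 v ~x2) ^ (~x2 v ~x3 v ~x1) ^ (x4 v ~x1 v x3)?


Scan each clause for unnegated literals.
Clause 1: 2 positive; Clause 2: 0 positive; Clause 3: 0 positive; Clause 4: 2 positive.
Total positive literal occurrences = 4.

4


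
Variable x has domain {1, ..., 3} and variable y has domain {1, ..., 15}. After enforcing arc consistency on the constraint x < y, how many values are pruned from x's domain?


For the constraint x < y, x needs a supporting value in y's domain.
x can be at most 14 (one less than y's maximum).
Valid x values from domain: 3 out of 3.
Pruned = 3 - 3 = 0.

0


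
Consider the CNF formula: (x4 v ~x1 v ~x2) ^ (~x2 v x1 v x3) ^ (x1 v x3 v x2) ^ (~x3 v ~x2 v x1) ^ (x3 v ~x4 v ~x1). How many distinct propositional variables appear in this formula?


Identify each distinct variable in the formula.
Variables found: x1, x2, x3, x4.
Total distinct variables = 4.

4


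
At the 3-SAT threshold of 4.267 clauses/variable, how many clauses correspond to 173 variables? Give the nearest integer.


The 3-SAT phase transition occurs at approximately 4.267 clauses per variable.
m = 4.267 * 173 = 738.191.
Rounded to nearest integer: 738.

738


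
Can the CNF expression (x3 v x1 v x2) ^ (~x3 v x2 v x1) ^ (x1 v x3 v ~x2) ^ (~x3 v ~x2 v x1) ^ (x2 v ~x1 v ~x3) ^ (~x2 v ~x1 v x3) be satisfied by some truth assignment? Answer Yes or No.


Check all 8 possible truth assignments.
Number of satisfying assignments found: 2.
The formula is satisfiable.

Yes


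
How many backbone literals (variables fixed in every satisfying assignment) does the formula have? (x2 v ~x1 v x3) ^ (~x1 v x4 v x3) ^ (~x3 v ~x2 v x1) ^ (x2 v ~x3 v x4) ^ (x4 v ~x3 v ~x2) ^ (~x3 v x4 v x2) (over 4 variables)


Find all satisfying assignments: 8 model(s).
Check which variables have the same value in every model.
No variable is fixed across all models.
Backbone size = 0.

0


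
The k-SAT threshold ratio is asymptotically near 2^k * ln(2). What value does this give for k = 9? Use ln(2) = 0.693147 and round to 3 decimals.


Using the asymptotic formula: threshold ~ 2^k * ln(2).
2^9 = 512.
512 * 0.693147 = 354.891.

354.891


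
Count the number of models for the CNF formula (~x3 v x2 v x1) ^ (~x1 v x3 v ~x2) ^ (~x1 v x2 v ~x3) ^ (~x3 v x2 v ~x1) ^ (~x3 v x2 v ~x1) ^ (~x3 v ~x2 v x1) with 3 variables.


Enumerate all 8 truth assignments over 3 variables.
Test each against every clause.
Satisfying assignments found: 4.

4


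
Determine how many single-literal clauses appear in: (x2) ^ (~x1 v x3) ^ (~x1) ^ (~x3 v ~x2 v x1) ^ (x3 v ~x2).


A unit clause contains exactly one literal.
Unit clauses found: (x2), (~x1).
Count = 2.

2


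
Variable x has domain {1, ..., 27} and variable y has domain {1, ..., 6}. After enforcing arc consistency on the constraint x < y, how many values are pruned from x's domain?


For the constraint x < y, x needs a supporting value in y's domain.
x can be at most 5 (one less than y's maximum).
Valid x values from domain: 5 out of 27.
Pruned = 27 - 5 = 22.

22


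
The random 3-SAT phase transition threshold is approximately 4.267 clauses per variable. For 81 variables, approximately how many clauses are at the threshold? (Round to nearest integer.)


The 3-SAT phase transition occurs at approximately 4.267 clauses per variable.
m = 4.267 * 81 = 345.627.
Rounded to nearest integer: 346.

346


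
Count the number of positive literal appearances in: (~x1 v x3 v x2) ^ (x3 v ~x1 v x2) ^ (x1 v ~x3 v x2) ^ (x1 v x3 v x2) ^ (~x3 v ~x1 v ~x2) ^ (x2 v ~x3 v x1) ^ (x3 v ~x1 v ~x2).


Scan each clause for unnegated literals.
Clause 1: 2 positive; Clause 2: 2 positive; Clause 3: 2 positive; Clause 4: 3 positive; Clause 5: 0 positive; Clause 6: 2 positive; Clause 7: 1 positive.
Total positive literal occurrences = 12.

12


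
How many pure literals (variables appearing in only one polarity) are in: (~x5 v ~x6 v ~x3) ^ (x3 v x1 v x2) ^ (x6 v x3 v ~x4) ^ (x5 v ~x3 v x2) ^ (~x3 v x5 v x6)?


A pure literal appears in only one polarity across all clauses.
Pure literals: x1 (positive only), x2 (positive only), x4 (negative only).
Count = 3.

3


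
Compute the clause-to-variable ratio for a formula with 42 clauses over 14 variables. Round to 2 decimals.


Clause-to-variable ratio = clauses / variables.
42 / 14 = 3.0.

3.0


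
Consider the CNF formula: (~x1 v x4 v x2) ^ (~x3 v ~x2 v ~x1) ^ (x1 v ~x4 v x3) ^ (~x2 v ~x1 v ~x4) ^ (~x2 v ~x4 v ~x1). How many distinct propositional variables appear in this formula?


Identify each distinct variable in the formula.
Variables found: x1, x2, x3, x4.
Total distinct variables = 4.

4


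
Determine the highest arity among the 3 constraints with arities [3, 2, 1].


The arities are: 3, 2, 1.
Scan for the maximum value.
Maximum arity = 3.

3


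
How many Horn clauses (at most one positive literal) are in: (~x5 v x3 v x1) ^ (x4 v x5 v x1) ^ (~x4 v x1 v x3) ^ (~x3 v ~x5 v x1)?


A Horn clause has at most one positive literal.
Clause 1: 2 positive lit(s) -> not Horn
Clause 2: 3 positive lit(s) -> not Horn
Clause 3: 2 positive lit(s) -> not Horn
Clause 4: 1 positive lit(s) -> Horn
Total Horn clauses = 1.

1


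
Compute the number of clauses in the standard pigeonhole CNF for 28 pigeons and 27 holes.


The PHP encoding has two parts:
1) At-least-one-hole clauses: 28 (one per pigeon, each with 27 literals).
2) At-most-one-pigeon-per-hole clauses: 27 holes * C(28,2) = 27 * 378 = 10206.
Total clauses = 28 + 10206 = 10234.

10234


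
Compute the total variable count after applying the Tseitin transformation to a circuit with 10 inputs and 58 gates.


The Tseitin transformation introduces one auxiliary variable per gate.
Total variables = inputs + gates = 10 + 58 = 68.

68


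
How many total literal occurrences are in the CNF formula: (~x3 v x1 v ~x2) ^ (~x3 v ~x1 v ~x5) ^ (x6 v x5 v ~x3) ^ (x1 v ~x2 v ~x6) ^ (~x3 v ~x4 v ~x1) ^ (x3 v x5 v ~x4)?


Clause lengths: 3, 3, 3, 3, 3, 3.
Sum = 3 + 3 + 3 + 3 + 3 + 3 = 18.

18


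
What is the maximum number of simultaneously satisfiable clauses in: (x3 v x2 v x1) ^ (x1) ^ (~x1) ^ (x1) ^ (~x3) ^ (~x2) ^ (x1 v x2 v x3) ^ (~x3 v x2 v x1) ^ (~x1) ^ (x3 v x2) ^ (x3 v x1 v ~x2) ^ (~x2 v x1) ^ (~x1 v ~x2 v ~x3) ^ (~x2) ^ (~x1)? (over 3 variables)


Enumerate all 8 truth assignments.
For each, count how many of the 15 clauses are satisfied.
The formula is not fully satisfiable, so the maximum is below 15.
Maximum simultaneously satisfiable clauses = 11.

11


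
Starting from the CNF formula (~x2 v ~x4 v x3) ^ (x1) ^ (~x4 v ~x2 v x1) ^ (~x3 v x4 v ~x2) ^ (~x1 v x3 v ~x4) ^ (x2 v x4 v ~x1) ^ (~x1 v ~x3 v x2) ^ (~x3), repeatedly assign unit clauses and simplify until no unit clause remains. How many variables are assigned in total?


Unit propagation repeatedly assigns the literal in any unit clause, then simplifies.
Assignments in order: x1 = T, x3 = F, x4 = F, x2 = T.
No further unit clauses remain.
Total variables assigned = 4.

4


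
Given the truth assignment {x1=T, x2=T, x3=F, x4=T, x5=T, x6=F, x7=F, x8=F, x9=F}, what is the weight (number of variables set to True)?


The weight is the number of variables assigned True.
True variables: x1, x2, x4, x5.
Weight = 4.

4


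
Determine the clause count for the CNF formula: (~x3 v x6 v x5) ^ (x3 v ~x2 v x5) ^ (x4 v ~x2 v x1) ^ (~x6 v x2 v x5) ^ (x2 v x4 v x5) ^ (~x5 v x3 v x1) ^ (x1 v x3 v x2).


Each group enclosed in parentheses joined by ^ is one clause.
Counting the conjuncts: 7 clauses.

7


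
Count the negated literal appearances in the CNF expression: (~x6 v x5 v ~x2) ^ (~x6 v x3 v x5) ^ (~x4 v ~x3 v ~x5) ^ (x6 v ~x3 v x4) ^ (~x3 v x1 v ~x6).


Scan each clause for negated literals.
Clause 1: 2 negative; Clause 2: 1 negative; Clause 3: 3 negative; Clause 4: 1 negative; Clause 5: 2 negative.
Total negative literal occurrences = 9.

9


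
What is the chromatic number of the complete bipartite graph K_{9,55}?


K_{9,55} is bipartite by definition: the two parts are independent sets, with every edge crossing between them.
Color all vertices in one part with color 1 and all vertices in the other part with color 2.
Since the graph has at least one edge, one color does not suffice.
Chromatic number = 2.

2


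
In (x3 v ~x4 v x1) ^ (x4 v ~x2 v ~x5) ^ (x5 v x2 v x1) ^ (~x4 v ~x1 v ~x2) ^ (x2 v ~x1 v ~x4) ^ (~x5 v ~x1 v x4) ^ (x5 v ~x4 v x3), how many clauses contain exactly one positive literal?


A definite clause has exactly one positive literal.
Clause 1: 2 positive -> not definite
Clause 2: 1 positive -> definite
Clause 3: 3 positive -> not definite
Clause 4: 0 positive -> not definite
Clause 5: 1 positive -> definite
Clause 6: 1 positive -> definite
Clause 7: 2 positive -> not definite
Definite clause count = 3.

3


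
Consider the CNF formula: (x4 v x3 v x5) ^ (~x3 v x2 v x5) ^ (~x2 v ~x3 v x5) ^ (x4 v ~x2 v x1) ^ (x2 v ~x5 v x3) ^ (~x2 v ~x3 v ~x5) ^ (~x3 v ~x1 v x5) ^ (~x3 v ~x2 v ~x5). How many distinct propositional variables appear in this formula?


Identify each distinct variable in the formula.
Variables found: x1, x2, x3, x4, x5.
Total distinct variables = 5.

5


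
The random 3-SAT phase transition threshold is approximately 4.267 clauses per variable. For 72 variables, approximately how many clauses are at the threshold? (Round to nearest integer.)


The 3-SAT phase transition occurs at approximately 4.267 clauses per variable.
m = 4.267 * 72 = 307.224.
Rounded to nearest integer: 307.

307


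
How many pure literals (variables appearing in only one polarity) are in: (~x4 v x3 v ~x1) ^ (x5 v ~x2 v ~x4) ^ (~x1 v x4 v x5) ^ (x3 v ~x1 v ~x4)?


A pure literal appears in only one polarity across all clauses.
Pure literals: x1 (negative only), x2 (negative only), x3 (positive only), x5 (positive only).
Count = 4.

4


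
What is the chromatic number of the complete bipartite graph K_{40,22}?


K_{40,22} is bipartite by definition: the two parts are independent sets, with every edge crossing between them.
Color all vertices in one part with color 1 and all vertices in the other part with color 2.
Since the graph has at least one edge, one color does not suffice.
Chromatic number = 2.

2


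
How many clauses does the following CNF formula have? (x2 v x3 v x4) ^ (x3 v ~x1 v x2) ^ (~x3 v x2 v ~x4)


Each group enclosed in parentheses joined by ^ is one clause.
Counting the conjuncts: 3 clauses.

3


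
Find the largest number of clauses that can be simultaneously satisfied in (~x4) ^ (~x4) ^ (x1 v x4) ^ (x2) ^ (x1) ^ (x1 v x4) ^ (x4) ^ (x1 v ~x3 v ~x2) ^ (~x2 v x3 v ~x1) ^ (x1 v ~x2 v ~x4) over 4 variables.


Enumerate all 16 truth assignments.
For each, count how many of the 10 clauses are satisfied.
The formula is not fully satisfiable, so the maximum is below 10.
Maximum simultaneously satisfiable clauses = 9.

9


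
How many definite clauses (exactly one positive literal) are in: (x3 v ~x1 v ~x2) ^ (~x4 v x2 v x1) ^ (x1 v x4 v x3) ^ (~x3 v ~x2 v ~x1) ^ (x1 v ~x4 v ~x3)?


A definite clause has exactly one positive literal.
Clause 1: 1 positive -> definite
Clause 2: 2 positive -> not definite
Clause 3: 3 positive -> not definite
Clause 4: 0 positive -> not definite
Clause 5: 1 positive -> definite
Definite clause count = 2.

2


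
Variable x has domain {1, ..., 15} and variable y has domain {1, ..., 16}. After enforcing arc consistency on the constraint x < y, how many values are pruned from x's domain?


For the constraint x < y, x needs a supporting value in y's domain.
x can be at most 15 (one less than y's maximum).
Valid x values from domain: 15 out of 15.
Pruned = 15 - 15 = 0.

0


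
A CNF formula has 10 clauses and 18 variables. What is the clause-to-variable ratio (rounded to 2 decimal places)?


Clause-to-variable ratio = clauses / variables.
10 / 18 = 0.56.

0.56


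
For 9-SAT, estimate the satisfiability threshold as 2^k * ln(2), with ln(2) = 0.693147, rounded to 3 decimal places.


Using the asymptotic formula: threshold ~ 2^k * ln(2).
2^9 = 512.
512 * 0.693147 = 354.891.

354.891


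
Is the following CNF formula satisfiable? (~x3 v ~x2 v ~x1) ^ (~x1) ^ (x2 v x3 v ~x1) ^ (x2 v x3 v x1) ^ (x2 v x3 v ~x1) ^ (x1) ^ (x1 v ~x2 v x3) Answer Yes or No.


Check all 8 possible truth assignments.
Number of satisfying assignments found: 0.
The formula is unsatisfiable.

No


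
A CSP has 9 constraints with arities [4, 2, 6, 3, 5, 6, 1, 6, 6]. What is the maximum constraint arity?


The arities are: 4, 2, 6, 3, 5, 6, 1, 6, 6.
Scan for the maximum value.
Maximum arity = 6.

6


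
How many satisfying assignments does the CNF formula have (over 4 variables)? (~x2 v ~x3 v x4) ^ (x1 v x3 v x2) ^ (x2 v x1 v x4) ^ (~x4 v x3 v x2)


Enumerate all 16 truth assignments over 4 variables.
Test each against every clause.
Satisfying assignments found: 10.

10


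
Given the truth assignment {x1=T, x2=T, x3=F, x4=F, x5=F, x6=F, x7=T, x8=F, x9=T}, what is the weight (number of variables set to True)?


The weight is the number of variables assigned True.
True variables: x1, x2, x7, x9.
Weight = 4.

4


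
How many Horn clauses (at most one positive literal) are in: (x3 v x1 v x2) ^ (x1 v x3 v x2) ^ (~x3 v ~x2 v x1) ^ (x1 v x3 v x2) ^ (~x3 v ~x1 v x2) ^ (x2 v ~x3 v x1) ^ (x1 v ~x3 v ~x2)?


A Horn clause has at most one positive literal.
Clause 1: 3 positive lit(s) -> not Horn
Clause 2: 3 positive lit(s) -> not Horn
Clause 3: 1 positive lit(s) -> Horn
Clause 4: 3 positive lit(s) -> not Horn
Clause 5: 1 positive lit(s) -> Horn
Clause 6: 2 positive lit(s) -> not Horn
Clause 7: 1 positive lit(s) -> Horn
Total Horn clauses = 3.

3


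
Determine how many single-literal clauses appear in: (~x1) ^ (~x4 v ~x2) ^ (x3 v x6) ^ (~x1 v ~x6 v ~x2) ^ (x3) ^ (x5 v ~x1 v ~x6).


A unit clause contains exactly one literal.
Unit clauses found: (~x1), (x3).
Count = 2.

2


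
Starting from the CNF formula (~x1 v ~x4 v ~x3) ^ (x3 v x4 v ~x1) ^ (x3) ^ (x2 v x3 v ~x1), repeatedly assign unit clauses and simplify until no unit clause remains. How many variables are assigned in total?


Unit propagation repeatedly assigns the literal in any unit clause, then simplifies.
Assignments in order: x3 = T.
No further unit clauses remain.
Total variables assigned = 1.

1


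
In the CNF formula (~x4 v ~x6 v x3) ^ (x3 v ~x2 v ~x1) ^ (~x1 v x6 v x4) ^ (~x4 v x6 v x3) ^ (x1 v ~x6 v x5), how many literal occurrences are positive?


Scan each clause for unnegated literals.
Clause 1: 1 positive; Clause 2: 1 positive; Clause 3: 2 positive; Clause 4: 2 positive; Clause 5: 2 positive.
Total positive literal occurrences = 8.

8


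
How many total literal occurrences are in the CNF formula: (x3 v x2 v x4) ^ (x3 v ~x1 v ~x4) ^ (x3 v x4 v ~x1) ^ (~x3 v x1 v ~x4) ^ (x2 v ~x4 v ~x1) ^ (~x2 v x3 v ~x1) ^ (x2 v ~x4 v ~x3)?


Clause lengths: 3, 3, 3, 3, 3, 3, 3.
Sum = 3 + 3 + 3 + 3 + 3 + 3 + 3 = 21.

21


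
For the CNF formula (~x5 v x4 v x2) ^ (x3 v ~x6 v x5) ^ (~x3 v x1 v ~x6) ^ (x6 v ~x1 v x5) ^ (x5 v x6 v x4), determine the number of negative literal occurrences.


Scan each clause for negated literals.
Clause 1: 1 negative; Clause 2: 1 negative; Clause 3: 2 negative; Clause 4: 1 negative; Clause 5: 0 negative.
Total negative literal occurrences = 5.

5


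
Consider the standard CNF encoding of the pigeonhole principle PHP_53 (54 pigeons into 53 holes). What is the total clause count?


The PHP encoding has two parts:
1) At-least-one-hole clauses: 54 (one per pigeon, each with 53 literals).
2) At-most-one-pigeon-per-hole clauses: 53 holes * C(54,2) = 53 * 1431 = 75843.
Total clauses = 54 + 75843 = 75897.

75897


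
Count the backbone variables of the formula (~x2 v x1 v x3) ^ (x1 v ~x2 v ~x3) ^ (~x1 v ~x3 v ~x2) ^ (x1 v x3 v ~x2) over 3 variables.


Find all satisfying assignments: 5 model(s).
Check which variables have the same value in every model.
No variable is fixed across all models.
Backbone size = 0.

0


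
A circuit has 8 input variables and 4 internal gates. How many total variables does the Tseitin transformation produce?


The Tseitin transformation introduces one auxiliary variable per gate.
Total variables = inputs + gates = 8 + 4 = 12.

12


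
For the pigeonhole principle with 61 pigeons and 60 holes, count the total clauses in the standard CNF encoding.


The PHP encoding has two parts:
1) At-least-one-hole clauses: 61 (one per pigeon, each with 60 literals).
2) At-most-one-pigeon-per-hole clauses: 60 holes * C(61,2) = 60 * 1830 = 109800.
Total clauses = 61 + 109800 = 109861.

109861


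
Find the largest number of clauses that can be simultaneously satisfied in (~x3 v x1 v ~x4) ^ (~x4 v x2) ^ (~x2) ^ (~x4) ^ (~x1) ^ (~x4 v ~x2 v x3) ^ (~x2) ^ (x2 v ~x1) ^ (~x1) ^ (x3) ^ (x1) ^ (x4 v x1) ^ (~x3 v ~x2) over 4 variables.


Enumerate all 16 truth assignments.
For each, count how many of the 13 clauses are satisfied.
The formula is not fully satisfiable, so the maximum is below 13.
Maximum simultaneously satisfiable clauses = 11.

11


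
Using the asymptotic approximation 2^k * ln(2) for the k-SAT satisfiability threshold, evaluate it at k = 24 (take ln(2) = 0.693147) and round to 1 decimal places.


Using the asymptotic formula: threshold ~ 2^k * ln(2).
2^24 = 16777216.
16777216 * 0.693147 = 11629076.9.

11629076.9


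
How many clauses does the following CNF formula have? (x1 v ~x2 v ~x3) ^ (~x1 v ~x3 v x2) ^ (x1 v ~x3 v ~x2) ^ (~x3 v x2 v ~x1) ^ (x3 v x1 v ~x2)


Each group enclosed in parentheses joined by ^ is one clause.
Counting the conjuncts: 5 clauses.

5


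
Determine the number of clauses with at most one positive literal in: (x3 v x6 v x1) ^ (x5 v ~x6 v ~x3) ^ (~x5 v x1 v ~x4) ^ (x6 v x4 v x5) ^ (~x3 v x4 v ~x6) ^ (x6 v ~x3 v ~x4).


A Horn clause has at most one positive literal.
Clause 1: 3 positive lit(s) -> not Horn
Clause 2: 1 positive lit(s) -> Horn
Clause 3: 1 positive lit(s) -> Horn
Clause 4: 3 positive lit(s) -> not Horn
Clause 5: 1 positive lit(s) -> Horn
Clause 6: 1 positive lit(s) -> Horn
Total Horn clauses = 4.

4


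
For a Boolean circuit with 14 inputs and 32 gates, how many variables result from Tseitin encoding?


The Tseitin transformation introduces one auxiliary variable per gate.
Total variables = inputs + gates = 14 + 32 = 46.

46


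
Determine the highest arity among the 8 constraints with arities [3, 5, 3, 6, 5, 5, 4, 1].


The arities are: 3, 5, 3, 6, 5, 5, 4, 1.
Scan for the maximum value.
Maximum arity = 6.

6


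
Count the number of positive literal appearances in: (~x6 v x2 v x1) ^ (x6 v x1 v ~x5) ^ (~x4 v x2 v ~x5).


Scan each clause for unnegated literals.
Clause 1: 2 positive; Clause 2: 2 positive; Clause 3: 1 positive.
Total positive literal occurrences = 5.

5


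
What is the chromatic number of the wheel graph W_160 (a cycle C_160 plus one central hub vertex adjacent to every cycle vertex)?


W_160 consists of the cycle C_160 together with a hub vertex adjacent to every cycle vertex.
The cycle C_160 needs 2 colors (even cycle -> 2).
The hub is adjacent to every cycle vertex, so it must receive a new color distinct from all of them.
Chromatic number = 2 + 1 = 3.

3


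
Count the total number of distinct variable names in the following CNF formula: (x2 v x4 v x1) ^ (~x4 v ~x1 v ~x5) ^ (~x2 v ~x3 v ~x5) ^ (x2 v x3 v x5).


Identify each distinct variable in the formula.
Variables found: x1, x2, x3, x4, x5.
Total distinct variables = 5.

5


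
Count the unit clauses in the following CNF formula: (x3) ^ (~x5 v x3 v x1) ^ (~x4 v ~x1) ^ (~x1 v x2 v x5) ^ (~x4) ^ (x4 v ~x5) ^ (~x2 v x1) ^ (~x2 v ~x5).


A unit clause contains exactly one literal.
Unit clauses found: (x3), (~x4).
Count = 2.

2


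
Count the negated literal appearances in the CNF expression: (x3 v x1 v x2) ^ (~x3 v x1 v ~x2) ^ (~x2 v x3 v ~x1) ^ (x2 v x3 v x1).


Scan each clause for negated literals.
Clause 1: 0 negative; Clause 2: 2 negative; Clause 3: 2 negative; Clause 4: 0 negative.
Total negative literal occurrences = 4.

4


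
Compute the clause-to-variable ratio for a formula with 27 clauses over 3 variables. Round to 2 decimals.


Clause-to-variable ratio = clauses / variables.
27 / 3 = 9.0.

9.0


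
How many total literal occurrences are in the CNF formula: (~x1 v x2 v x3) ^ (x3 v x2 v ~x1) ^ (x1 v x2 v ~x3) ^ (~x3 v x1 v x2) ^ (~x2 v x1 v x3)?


Clause lengths: 3, 3, 3, 3, 3.
Sum = 3 + 3 + 3 + 3 + 3 = 15.

15


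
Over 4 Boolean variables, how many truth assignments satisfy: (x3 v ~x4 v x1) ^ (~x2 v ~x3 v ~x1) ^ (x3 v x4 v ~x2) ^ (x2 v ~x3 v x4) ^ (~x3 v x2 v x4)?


Enumerate all 16 truth assignments over 4 variables.
Test each against every clause.
Satisfying assignments found: 8.

8


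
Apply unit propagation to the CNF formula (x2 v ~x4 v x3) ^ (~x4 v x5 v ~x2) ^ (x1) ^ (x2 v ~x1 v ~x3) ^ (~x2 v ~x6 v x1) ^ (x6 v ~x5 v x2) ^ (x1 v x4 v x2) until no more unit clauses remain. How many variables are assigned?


Unit propagation repeatedly assigns the literal in any unit clause, then simplifies.
Assignments in order: x1 = T.
No further unit clauses remain.
Total variables assigned = 1.

1


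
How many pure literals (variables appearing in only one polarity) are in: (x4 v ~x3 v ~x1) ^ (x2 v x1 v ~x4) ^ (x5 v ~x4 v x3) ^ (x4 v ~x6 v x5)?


A pure literal appears in only one polarity across all clauses.
Pure literals: x2 (positive only), x5 (positive only), x6 (negative only).
Count = 3.

3


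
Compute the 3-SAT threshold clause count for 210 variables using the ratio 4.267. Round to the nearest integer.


The 3-SAT phase transition occurs at approximately 4.267 clauses per variable.
m = 4.267 * 210 = 896.07.
Rounded to nearest integer: 896.

896


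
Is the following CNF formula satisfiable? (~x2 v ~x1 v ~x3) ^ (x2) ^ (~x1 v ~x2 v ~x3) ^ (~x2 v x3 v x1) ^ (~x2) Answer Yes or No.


Check all 8 possible truth assignments.
Number of satisfying assignments found: 0.
The formula is unsatisfiable.

No


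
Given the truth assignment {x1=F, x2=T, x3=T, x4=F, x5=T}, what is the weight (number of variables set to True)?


The weight is the number of variables assigned True.
True variables: x2, x3, x5.
Weight = 3.

3


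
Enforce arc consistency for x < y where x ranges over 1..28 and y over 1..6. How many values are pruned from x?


For the constraint x < y, x needs a supporting value in y's domain.
x can be at most 5 (one less than y's maximum).
Valid x values from domain: 5 out of 28.
Pruned = 28 - 5 = 23.

23


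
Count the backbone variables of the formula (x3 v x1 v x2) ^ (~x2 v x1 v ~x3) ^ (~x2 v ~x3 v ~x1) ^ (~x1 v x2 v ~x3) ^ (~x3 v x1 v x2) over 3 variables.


Find all satisfying assignments: 3 model(s).
Check which variables have the same value in every model.
Fixed variables: x3=F.
Backbone size = 1.

1


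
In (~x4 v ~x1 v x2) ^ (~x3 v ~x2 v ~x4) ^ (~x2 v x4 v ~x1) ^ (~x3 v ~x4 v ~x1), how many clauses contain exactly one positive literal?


A definite clause has exactly one positive literal.
Clause 1: 1 positive -> definite
Clause 2: 0 positive -> not definite
Clause 3: 1 positive -> definite
Clause 4: 0 positive -> not definite
Definite clause count = 2.

2


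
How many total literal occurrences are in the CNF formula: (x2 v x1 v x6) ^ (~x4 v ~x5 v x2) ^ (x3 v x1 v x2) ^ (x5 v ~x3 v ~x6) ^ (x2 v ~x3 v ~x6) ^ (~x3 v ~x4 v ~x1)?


Clause lengths: 3, 3, 3, 3, 3, 3.
Sum = 3 + 3 + 3 + 3 + 3 + 3 = 18.

18


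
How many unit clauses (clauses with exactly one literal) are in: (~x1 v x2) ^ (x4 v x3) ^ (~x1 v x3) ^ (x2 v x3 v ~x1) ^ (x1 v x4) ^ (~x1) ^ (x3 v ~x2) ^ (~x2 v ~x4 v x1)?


A unit clause contains exactly one literal.
Unit clauses found: (~x1).
Count = 1.

1


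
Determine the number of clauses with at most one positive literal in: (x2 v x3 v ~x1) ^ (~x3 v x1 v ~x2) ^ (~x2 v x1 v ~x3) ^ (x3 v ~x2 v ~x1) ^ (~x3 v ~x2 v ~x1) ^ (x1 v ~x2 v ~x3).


A Horn clause has at most one positive literal.
Clause 1: 2 positive lit(s) -> not Horn
Clause 2: 1 positive lit(s) -> Horn
Clause 3: 1 positive lit(s) -> Horn
Clause 4: 1 positive lit(s) -> Horn
Clause 5: 0 positive lit(s) -> Horn
Clause 6: 1 positive lit(s) -> Horn
Total Horn clauses = 5.

5


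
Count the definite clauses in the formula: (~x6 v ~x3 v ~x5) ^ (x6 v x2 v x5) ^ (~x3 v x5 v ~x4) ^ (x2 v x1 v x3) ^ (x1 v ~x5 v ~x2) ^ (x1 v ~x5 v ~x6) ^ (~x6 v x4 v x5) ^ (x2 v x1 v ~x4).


A definite clause has exactly one positive literal.
Clause 1: 0 positive -> not definite
Clause 2: 3 positive -> not definite
Clause 3: 1 positive -> definite
Clause 4: 3 positive -> not definite
Clause 5: 1 positive -> definite
Clause 6: 1 positive -> definite
Clause 7: 2 positive -> not definite
Clause 8: 2 positive -> not definite
Definite clause count = 3.

3


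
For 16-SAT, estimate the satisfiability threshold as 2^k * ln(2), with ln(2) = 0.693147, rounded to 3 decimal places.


Using the asymptotic formula: threshold ~ 2^k * ln(2).
2^16 = 65536.
65536 * 0.693147 = 45426.082.

45426.082


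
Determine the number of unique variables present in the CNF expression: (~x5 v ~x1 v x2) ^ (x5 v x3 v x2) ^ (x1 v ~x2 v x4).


Identify each distinct variable in the formula.
Variables found: x1, x2, x3, x4, x5.
Total distinct variables = 5.

5


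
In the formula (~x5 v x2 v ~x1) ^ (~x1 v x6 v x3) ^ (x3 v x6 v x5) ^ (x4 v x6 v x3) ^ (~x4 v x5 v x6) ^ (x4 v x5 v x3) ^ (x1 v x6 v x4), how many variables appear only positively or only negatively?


A pure literal appears in only one polarity across all clauses.
Pure literals: x2 (positive only), x3 (positive only), x6 (positive only).
Count = 3.

3


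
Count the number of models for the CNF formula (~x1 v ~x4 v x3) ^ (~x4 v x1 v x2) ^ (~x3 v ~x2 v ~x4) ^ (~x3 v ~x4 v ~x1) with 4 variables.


Enumerate all 16 truth assignments over 4 variables.
Test each against every clause.
Satisfying assignments found: 9.

9


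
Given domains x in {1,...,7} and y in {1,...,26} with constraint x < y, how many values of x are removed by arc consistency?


For the constraint x < y, x needs a supporting value in y's domain.
x can be at most 25 (one less than y's maximum).
Valid x values from domain: 7 out of 7.
Pruned = 7 - 7 = 0.

0


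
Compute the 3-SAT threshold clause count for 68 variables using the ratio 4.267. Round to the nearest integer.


The 3-SAT phase transition occurs at approximately 4.267 clauses per variable.
m = 4.267 * 68 = 290.156.
Rounded to nearest integer: 290.

290


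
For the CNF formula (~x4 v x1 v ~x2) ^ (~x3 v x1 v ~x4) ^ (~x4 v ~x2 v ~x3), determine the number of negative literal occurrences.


Scan each clause for negated literals.
Clause 1: 2 negative; Clause 2: 2 negative; Clause 3: 3 negative.
Total negative literal occurrences = 7.

7
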